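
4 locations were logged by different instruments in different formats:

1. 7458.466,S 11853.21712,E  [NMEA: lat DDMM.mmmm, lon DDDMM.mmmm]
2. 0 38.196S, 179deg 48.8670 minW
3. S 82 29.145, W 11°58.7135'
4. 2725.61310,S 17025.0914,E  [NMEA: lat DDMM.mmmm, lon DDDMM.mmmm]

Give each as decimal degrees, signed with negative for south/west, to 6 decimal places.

Point 1:
  φ: split at 2 digits → 74° and 58.466′; 74 + 58.466/60 = 74.9744333
  S ⇒ negate
  Longitude: split at 3 digits → 118° and 53.21712′; 118 + 53.21712/60 = 118.8869520
  E ⇒ keep positive
Point 2:
  φ: 38.196′ = 0.636600°; total 0.6366000
  hemisphere S, so the sign is −
  Longitude: 48.867′ = 0.814450°; total 179.8144500
  hemisphere W, so the sign is −
Point 3:
  Latitude: 29.145′ = 0.485750°; total 82.4857500
  S → negative
  Longitude: 11 + 58.7135/60 = 11.9785583
  hemisphere W, so the sign is −
Point 4:
  Lat: split at 2 digits → 27° and 25.6131′; 27 + 25.6131/60 = 27.4268850
  hemisphere S, so the sign is −
  Lon: degrees = first 3 digits = 170, minutes = 25.0914; 170 + 25.0914/60 = 170.4181900
  E ⇒ keep positive

1. -74.974433, 118.886952
2. -0.636600, -179.814450
3. -82.485750, -11.978558
4. -27.426885, 170.418190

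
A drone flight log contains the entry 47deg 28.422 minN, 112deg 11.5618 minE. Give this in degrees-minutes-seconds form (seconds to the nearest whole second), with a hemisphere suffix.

47°28′25″ N, 112°11′34″ E

Lat: fractional minutes 0.42200 × 60 = 25.32″
λ: 11.56180′ → 11′ and 0.56180 × 60 = 33.71″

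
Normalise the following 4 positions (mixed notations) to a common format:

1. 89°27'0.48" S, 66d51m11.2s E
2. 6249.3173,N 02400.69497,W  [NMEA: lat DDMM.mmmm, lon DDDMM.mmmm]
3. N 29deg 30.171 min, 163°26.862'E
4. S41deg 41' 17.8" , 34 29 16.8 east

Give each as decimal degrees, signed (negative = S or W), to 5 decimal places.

Point 1:
  Lat: 27′ + 0.48″ = 27.00800′; 89 + 27.00800/60 = 89.450133
  hemisphere S, so the sign is −
  Lon: 66 + 51/60 + 11.2/3600 = 66.853111
  E ⇒ keep positive
Point 2:
  φ: split at 2 digits → 62° and 49.3173′; 62 + 49.3173/60 = 62.821955
  N → positive
  λ: degrees = first 3 digits = 24, minutes = 0.69497; 24 + 0.69497/60 = 24.011583
  hemisphere W, so the sign is −
Point 3:
  Latitude: 29 + 30.171/60 = 29.502850
  N → positive
  λ: 163 + 26.862/60 = 163.447700
  E ⇒ keep positive
Point 4:
  Lat: 41 + 41/60 + 17.8/3600 = 41.688278
  S ⇒ negate
  λ: 34° + 29/60 + 16.8/3600 = 34 + 0.483333 + 0.004667 = 34.488000
  E → positive

1. -89.45013, 66.85311
2. 62.82196, -24.01158
3. 29.50285, 163.44770
4. -41.68828, 34.48800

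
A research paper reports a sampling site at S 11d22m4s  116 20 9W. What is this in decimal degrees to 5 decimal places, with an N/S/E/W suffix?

11.36778° S, 116.33583° W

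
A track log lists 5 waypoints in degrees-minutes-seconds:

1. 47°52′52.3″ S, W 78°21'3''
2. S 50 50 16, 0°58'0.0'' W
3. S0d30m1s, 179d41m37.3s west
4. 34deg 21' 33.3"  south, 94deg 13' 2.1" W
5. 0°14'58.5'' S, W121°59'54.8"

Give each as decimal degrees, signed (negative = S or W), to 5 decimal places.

1. -47.88119, -78.35083
2. -50.83778, -0.96667
3. -0.50028, -179.69369
4. -34.35925, -94.21725
5. -0.24958, -121.99856

Point 1:
  φ: 52′ + 52.3″ = 52.87167′; 47 + 52.87167/60 = 47.881194
  hemisphere S, so the sign is −
  Lon: 78° + 21/60 + 3/3600 = 78 + 0.350000 + 0.000833 = 78.350833
  W → negative
Point 2:
  Lat: 50 + 50/60 + 16/3600 = 50.837778
  hemisphere S, so the sign is −
  λ: 58′ + 0″ = 58.00000′; 0 + 58.00000/60 = 0.966667
  W ⇒ negate
Point 3:
  φ: 0 + 30/60 + 1/3600 = 0.500278
  hemisphere S, so the sign is −
  λ: 41′ + 37.3″ = 41.62167′; 179 + 41.62167/60 = 179.693694
  W ⇒ negate
Point 4:
  Latitude: 34 + 21/60 + 33.3/3600 = 34.359250
  S → negative
  λ: 13′ + 2.1″ = 13.03500′; 94 + 13.03500/60 = 94.217250
  hemisphere W, so the sign is −
Point 5:
  Lat: 14′ + 58.5″ = 14.97500′; 0 + 14.97500/60 = 0.249583
  S ⇒ negate
  λ: 121 + 59/60 + 54.8/3600 = 121.998556
  W ⇒ negate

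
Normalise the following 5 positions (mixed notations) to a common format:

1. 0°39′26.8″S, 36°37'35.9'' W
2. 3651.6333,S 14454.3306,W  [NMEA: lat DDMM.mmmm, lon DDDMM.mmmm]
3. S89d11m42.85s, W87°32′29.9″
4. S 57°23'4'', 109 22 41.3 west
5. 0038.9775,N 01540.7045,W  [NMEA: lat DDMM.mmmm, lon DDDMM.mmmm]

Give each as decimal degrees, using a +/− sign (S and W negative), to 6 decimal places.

1. -0.657444, -36.626639
2. -36.860555, -144.905510
3. -89.195236, -87.541639
4. -57.384444, -109.378139
5. 0.649625, -15.678408

Point 1:
  Latitude: 39′ + 26.8″ = 39.44667′; 0 + 39.44667/60 = 0.6574444
  S ⇒ negate
  Lon: 37′ + 35.9″ = 37.59833′; 36 + 37.59833/60 = 36.6266389
  W → negative
Point 2:
  φ: split at 2 digits → 36° and 51.6333′; 36 + 51.6333/60 = 36.8605550
  hemisphere S, so the sign is −
  Lon: degrees = first 3 digits = 144, minutes = 54.3306; 144 + 54.3306/60 = 144.9055100
  W ⇒ negate
Point 3:
  Latitude: 89 + 11/60 + 42.85/3600 = 89.1952361
  hemisphere S, so the sign is −
  Longitude: 87° + 32/60 + 29.9/3600 = 87 + 0.533333 + 0.008306 = 87.5416389
  hemisphere W, so the sign is −
Point 4:
  φ: 57° + 23/60 + 4/3600 = 57 + 0.383333 + 0.001111 = 57.3844444
  S ⇒ negate
  λ: 109° + 22/60 + 41.3/3600 = 109 + 0.366667 + 0.011472 = 109.3781389
  hemisphere W, so the sign is −
Point 5:
  φ: split at 2 digits → 00° and 38.9775′; 0 + 38.9775/60 = 0.6496250
  N → positive
  λ: split at 3 digits → 015° and 40.7045′; 15 + 40.7045/60 = 15.6784083
  hemisphere W, so the sign is −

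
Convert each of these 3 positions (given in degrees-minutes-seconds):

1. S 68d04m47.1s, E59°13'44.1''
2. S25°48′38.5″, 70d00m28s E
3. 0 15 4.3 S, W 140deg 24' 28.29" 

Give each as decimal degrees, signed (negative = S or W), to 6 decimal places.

1. -68.079750, 59.228917
2. -25.810694, 70.007778
3. -0.251194, -140.407858

Point 1:
  Lat: 68° + 4/60 + 47.1/3600 = 68 + 0.066667 + 0.013083 = 68.0797500
  S → negative
  λ: 59° + 13/60 + 44.1/3600 = 59 + 0.216667 + 0.012250 = 59.2289167
  E → positive
Point 2:
  φ: 25° + 48/60 + 38.5/3600 = 25 + 0.800000 + 0.010694 = 25.8106944
  hemisphere S, so the sign is −
  Longitude: 70° + 0/60 + 28/3600 = 70 + 0.000000 + 0.007778 = 70.0077778
  E → positive
Point 3:
  φ: 15′ + 4.3″ = 15.07167′; 0 + 15.07167/60 = 0.2511944
  S → negative
  λ: 140° + 24/60 + 28.29/3600 = 140 + 0.400000 + 0.007858 = 140.4078583
  W ⇒ negate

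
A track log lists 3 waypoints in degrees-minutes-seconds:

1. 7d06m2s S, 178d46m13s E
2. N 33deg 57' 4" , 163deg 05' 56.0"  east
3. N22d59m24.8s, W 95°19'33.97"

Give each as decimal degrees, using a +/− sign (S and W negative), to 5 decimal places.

1. -7.10056, 178.77028
2. 33.95111, 163.09889
3. 22.99022, -95.32610

Point 1:
  φ: 7 + 6/60 + 2/3600 = 7.100556
  S → negative
  Longitude: 46′ + 13″ = 46.21667′; 178 + 46.21667/60 = 178.770278
  E ⇒ keep positive
Point 2:
  Lat: 57′ + 4″ = 57.06667′; 33 + 57.06667/60 = 33.951111
  N ⇒ keep positive
  Lon: 5′ + 56″ = 5.93333′; 163 + 5.93333/60 = 163.098889
  E ⇒ keep positive
Point 3:
  Latitude: 59′ + 24.8″ = 59.41333′; 22 + 59.41333/60 = 22.990222
  N ⇒ keep positive
  Lon: 95 + 19/60 + 33.97/3600 = 95.326103
  hemisphere W, so the sign is −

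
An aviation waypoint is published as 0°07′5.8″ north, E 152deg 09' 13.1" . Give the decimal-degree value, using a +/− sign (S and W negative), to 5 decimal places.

0.11828, 152.15364

Latitude: 7′ + 5.8″ = 7.09667′; 0 + 7.09667/60 = 0.118278
N ⇒ keep positive
Lon: 152° + 9/60 + 13.1/3600 = 152 + 0.150000 + 0.003639 = 152.153639
E → positive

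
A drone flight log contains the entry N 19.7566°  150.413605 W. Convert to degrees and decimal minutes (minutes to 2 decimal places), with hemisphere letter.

Latitude: fractional part 0.756600 → 45.3960 minutes
Lon: minutes = (150.413605 − 150) × 60 = 24.8163

19° 45.40′ N, 150° 24.82′ W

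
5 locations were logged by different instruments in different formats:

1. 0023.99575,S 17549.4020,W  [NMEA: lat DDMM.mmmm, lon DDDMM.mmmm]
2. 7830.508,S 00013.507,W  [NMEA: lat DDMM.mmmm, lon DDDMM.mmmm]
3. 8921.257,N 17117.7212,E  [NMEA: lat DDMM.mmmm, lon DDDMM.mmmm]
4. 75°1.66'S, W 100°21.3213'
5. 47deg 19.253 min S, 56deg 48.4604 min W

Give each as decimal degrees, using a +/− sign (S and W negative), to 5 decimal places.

Point 1:
  φ: degrees = first 2 digits = 0, minutes = 23.99575; 0 + 23.99575/60 = 0.399929
  S ⇒ negate
  Longitude: split at 3 digits → 175° and 49.402′; 175 + 49.402/60 = 175.823367
  hemisphere W, so the sign is −
Point 2:
  φ: degrees = first 2 digits = 78, minutes = 30.508; 78 + 30.508/60 = 78.508467
  hemisphere S, so the sign is −
  λ: degrees = first 3 digits = 0, minutes = 13.507; 0 + 13.507/60 = 0.225117
  W → negative
Point 3:
  Latitude: degrees = first 2 digits = 89, minutes = 21.257; 89 + 21.257/60 = 89.354283
  N ⇒ keep positive
  Longitude: degrees = first 3 digits = 171, minutes = 17.7212; 171 + 17.7212/60 = 171.295353
  E ⇒ keep positive
Point 4:
  Latitude: 75 + 1.66/60 = 75.027667
  S → negative
  Lon: 21.3213′ = 0.355355°; total 100.355355
  W → negative
Point 5:
  φ: 19.253′ = 0.320883°; total 47.320883
  hemisphere S, so the sign is −
  Longitude: 48.4604′ = 0.807673°; total 56.807673
  W → negative

1. -0.39993, -175.82337
2. -78.50847, -0.22512
3. 89.35428, 171.29535
4. -75.02767, -100.35536
5. -47.32088, -56.80767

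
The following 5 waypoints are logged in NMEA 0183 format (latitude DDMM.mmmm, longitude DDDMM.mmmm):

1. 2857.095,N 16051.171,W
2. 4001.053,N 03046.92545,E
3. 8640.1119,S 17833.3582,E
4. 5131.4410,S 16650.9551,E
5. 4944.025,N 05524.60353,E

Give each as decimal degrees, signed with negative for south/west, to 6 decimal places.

1. 28.951583, -160.852850
2. 40.017550, 30.782091
3. -86.668532, 178.555970
4. -51.524017, 166.849252
5. 49.733750, 55.410059

Point 1:
  Latitude: split at 2 digits → 28° and 57.095′; 28 + 57.095/60 = 28.9515833
  N ⇒ keep positive
  Longitude: degrees = first 3 digits = 160, minutes = 51.171; 160 + 51.171/60 = 160.8528500
  W ⇒ negate
Point 2:
  φ: split at 2 digits → 40° and 1.053′; 40 + 1.053/60 = 40.0175500
  N → positive
  Lon: degrees = first 3 digits = 30, minutes = 46.92545; 30 + 46.92545/60 = 30.7820908
  E ⇒ keep positive
Point 3:
  Lat: degrees = first 2 digits = 86, minutes = 40.1119; 86 + 40.1119/60 = 86.6685317
  hemisphere S, so the sign is −
  Lon: degrees = first 3 digits = 178, minutes = 33.3582; 178 + 33.3582/60 = 178.5559700
  E ⇒ keep positive
Point 4:
  Latitude: split at 2 digits → 51° and 31.441′; 51 + 31.441/60 = 51.5240167
  S → negative
  Longitude: split at 3 digits → 166° and 50.9551′; 166 + 50.9551/60 = 166.8492517
  E ⇒ keep positive
Point 5:
  φ: split at 2 digits → 49° and 44.025′; 49 + 44.025/60 = 49.7337500
  N → positive
  Longitude: split at 3 digits → 055° and 24.60353′; 55 + 24.60353/60 = 55.4100588
  E ⇒ keep positive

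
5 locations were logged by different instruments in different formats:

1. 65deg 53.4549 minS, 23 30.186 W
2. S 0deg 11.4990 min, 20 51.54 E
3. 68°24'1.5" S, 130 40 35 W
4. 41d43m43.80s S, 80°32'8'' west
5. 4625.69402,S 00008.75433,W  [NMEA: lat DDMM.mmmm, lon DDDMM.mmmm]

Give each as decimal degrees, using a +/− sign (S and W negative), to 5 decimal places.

1. -65.89092, -23.50310
2. -0.19165, 20.85900
3. -68.40042, -130.67639
4. -41.72883, -80.53556
5. -46.42823, -0.14591

Point 1:
  φ: 53.4549′ = 0.890915°; total 65.890915
  S ⇒ negate
  Longitude: 30.186′ = 0.503100°; total 23.503100
  W ⇒ negate
Point 2:
  φ: 11.499′ = 0.191650°; total 0.191650
  S ⇒ negate
  Lon: 20 + 51.54/60 = 20.859000
  E → positive
Point 3:
  φ: 24′ + 1.5″ = 24.02500′; 68 + 24.02500/60 = 68.400417
  S ⇒ negate
  Lon: 130 + 40/60 + 35/3600 = 130.676389
  hemisphere W, so the sign is −
Point 4:
  φ: 43′ + 43.8″ = 43.73000′; 41 + 43.73000/60 = 41.728833
  S ⇒ negate
  Longitude: 32′ + 8″ = 32.13333′; 80 + 32.13333/60 = 80.535556
  W ⇒ negate
Point 5:
  Latitude: degrees = first 2 digits = 46, minutes = 25.69402; 46 + 25.69402/60 = 46.428234
  S → negative
  λ: degrees = first 3 digits = 0, minutes = 8.75433; 0 + 8.75433/60 = 0.145906
  W → negative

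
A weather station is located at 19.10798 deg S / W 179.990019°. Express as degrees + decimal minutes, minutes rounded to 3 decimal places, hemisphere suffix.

Lat: minutes = (19.107980 − 19) × 60 = 6.47880
Lon: fractional part 0.990019 → 59.40114 minutes

19° 6.479′ S, 179° 59.401′ W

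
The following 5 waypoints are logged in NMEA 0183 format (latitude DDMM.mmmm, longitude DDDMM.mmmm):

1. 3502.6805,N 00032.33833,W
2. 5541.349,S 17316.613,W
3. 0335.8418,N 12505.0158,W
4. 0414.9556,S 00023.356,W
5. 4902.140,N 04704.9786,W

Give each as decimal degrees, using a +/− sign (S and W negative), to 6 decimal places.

1. 35.044675, -0.538972
2. -55.689150, -173.276883
3. 3.597363, -125.083597
4. -4.249260, -0.389267
5. 49.035667, -47.082977

Point 1:
  φ: degrees = first 2 digits = 35, minutes = 2.6805; 35 + 2.6805/60 = 35.0446750
  N → positive
  λ: degrees = first 3 digits = 0, minutes = 32.33833; 0 + 32.33833/60 = 0.5389722
  W ⇒ negate
Point 2:
  Latitude: split at 2 digits → 55° and 41.349′; 55 + 41.349/60 = 55.6891500
  S → negative
  λ: split at 3 digits → 173° and 16.613′; 173 + 16.613/60 = 173.2768833
  W ⇒ negate
Point 3:
  Lat: split at 2 digits → 03° and 35.8418′; 3 + 35.8418/60 = 3.5973633
  N ⇒ keep positive
  Lon: degrees = first 3 digits = 125, minutes = 5.0158; 125 + 5.0158/60 = 125.0835967
  W ⇒ negate
Point 4:
  Latitude: split at 2 digits → 04° and 14.9556′; 4 + 14.9556/60 = 4.2492600
  S → negative
  Longitude: split at 3 digits → 000° and 23.356′; 0 + 23.356/60 = 0.3892667
  W ⇒ negate
Point 5:
  φ: degrees = first 2 digits = 49, minutes = 2.14; 49 + 2.14/60 = 49.0356667
  N → positive
  Lon: split at 3 digits → 047° and 4.9786′; 47 + 4.9786/60 = 47.0829767
  W → negative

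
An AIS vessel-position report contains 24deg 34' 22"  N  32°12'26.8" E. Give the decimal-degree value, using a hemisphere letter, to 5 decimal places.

24.57278° N, 32.20744° E

Lat: 24 + 34/60 + 22/3600 = 24.572778
Lon: 32 + 12/60 + 26.8/3600 = 32.207444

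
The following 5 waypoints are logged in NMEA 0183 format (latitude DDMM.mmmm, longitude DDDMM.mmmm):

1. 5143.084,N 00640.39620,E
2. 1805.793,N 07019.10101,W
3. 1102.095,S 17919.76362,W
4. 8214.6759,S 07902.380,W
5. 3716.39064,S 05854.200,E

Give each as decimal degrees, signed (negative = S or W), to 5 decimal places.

1. 51.71807, 6.67327
2. 18.09655, -70.31835
3. -11.03492, -179.32939
4. -82.24460, -79.03967
5. -37.27318, 58.90333

Point 1:
  Latitude: split at 2 digits → 51° and 43.084′; 51 + 43.084/60 = 51.718067
  N → positive
  λ: degrees = first 3 digits = 6, minutes = 40.3962; 6 + 40.3962/60 = 6.673270
  E ⇒ keep positive
Point 2:
  φ: degrees = first 2 digits = 18, minutes = 5.793; 18 + 5.793/60 = 18.096550
  N ⇒ keep positive
  λ: split at 3 digits → 070° and 19.10101′; 70 + 19.10101/60 = 70.318350
  W ⇒ negate
Point 3:
  Lat: split at 2 digits → 11° and 2.095′; 11 + 2.095/60 = 11.034917
  S ⇒ negate
  Longitude: split at 3 digits → 179° and 19.76362′; 179 + 19.76362/60 = 179.329394
  W → negative
Point 4:
  Lat: degrees = first 2 digits = 82, minutes = 14.6759; 82 + 14.6759/60 = 82.244598
  hemisphere S, so the sign is −
  λ: degrees = first 3 digits = 79, minutes = 2.38; 79 + 2.38/60 = 79.039667
  W → negative
Point 5:
  φ: degrees = first 2 digits = 37, minutes = 16.39064; 37 + 16.39064/60 = 37.273177
  S → negative
  λ: split at 3 digits → 058° and 54.2′; 58 + 54.2/60 = 58.903333
  E ⇒ keep positive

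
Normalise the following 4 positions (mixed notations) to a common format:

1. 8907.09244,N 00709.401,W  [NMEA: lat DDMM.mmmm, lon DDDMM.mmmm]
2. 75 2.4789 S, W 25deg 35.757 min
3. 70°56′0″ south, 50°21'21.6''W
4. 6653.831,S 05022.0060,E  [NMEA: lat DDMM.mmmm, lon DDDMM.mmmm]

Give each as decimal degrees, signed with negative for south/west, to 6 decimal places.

1. 89.118207, -7.156683
2. -75.041315, -25.595950
3. -70.933333, -50.356000
4. -66.897183, 50.366767

Point 1:
  Lat: split at 2 digits → 89° and 7.09244′; 89 + 7.09244/60 = 89.1182073
  N ⇒ keep positive
  Longitude: split at 3 digits → 007° and 9.401′; 7 + 9.401/60 = 7.1566833
  W → negative
Point 2:
  Latitude: 75 + 2.4789/60 = 75.0413150
  hemisphere S, so the sign is −
  λ: 25 + 35.757/60 = 25.5959500
  hemisphere W, so the sign is −
Point 3:
  Latitude: 70° + 56/60 + 0/3600 = 70 + 0.933333 + 0.000000 = 70.9333333
  S ⇒ negate
  λ: 50° + 21/60 + 21.6/3600 = 50 + 0.350000 + 0.006000 = 50.3560000
  hemisphere W, so the sign is −
Point 4:
  Latitude: degrees = first 2 digits = 66, minutes = 53.831; 66 + 53.831/60 = 66.8971833
  hemisphere S, so the sign is −
  Lon: split at 3 digits → 050° and 22.006′; 50 + 22.006/60 = 50.3667667
  E ⇒ keep positive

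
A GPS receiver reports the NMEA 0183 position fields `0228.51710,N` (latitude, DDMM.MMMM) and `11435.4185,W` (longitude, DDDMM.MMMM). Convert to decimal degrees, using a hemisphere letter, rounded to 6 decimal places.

φ: degrees = first 2 digits = 2, minutes = 28.5171; 2 + 28.5171/60 = 2.4752850
Longitude: degrees = first 3 digits = 114, minutes = 35.4185; 114 + 35.4185/60 = 114.5903083

2.475285° N, 114.590308° W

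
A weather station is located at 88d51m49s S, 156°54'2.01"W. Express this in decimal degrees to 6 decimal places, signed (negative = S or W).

Latitude: 51′ + 49″ = 51.81667′; 88 + 51.81667/60 = 88.8636111
S → negative
Longitude: 156° + 54/60 + 2.01/3600 = 156 + 0.900000 + 0.000558 = 156.9005583
hemisphere W, so the sign is −

-88.863611, -156.900558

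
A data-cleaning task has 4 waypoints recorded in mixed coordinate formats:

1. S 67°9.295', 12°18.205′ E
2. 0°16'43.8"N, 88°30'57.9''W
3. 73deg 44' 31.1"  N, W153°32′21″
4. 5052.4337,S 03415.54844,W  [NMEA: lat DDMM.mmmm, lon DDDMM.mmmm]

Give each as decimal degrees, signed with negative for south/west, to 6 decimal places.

1. -67.154917, 12.303417
2. 0.278833, -88.516083
3. 73.741972, -153.539167
4. -50.873895, -34.259141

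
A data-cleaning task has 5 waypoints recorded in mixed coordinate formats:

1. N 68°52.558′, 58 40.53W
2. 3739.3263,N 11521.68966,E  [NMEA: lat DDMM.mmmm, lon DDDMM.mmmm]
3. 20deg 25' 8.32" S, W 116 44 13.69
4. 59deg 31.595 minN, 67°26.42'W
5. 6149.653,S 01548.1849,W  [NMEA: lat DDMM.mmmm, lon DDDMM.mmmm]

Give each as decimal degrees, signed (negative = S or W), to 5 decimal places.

1. 68.87597, -58.67550
2. 37.65544, 115.36149
3. -20.41898, -116.73714
4. 59.52658, -67.44033
5. -61.82755, -15.80308

Point 1:
  Lat: 68 + 52.558/60 = 68.875967
  N → positive
  λ: 58 + 40.53/60 = 58.675500
  W ⇒ negate
Point 2:
  Latitude: degrees = first 2 digits = 37, minutes = 39.3263; 37 + 39.3263/60 = 37.655438
  N ⇒ keep positive
  λ: split at 3 digits → 115° and 21.68966′; 115 + 21.68966/60 = 115.361494
  E → positive
Point 3:
  φ: 20 + 25/60 + 8.32/3600 = 20.418978
  hemisphere S, so the sign is −
  Lon: 44′ + 13.69″ = 44.22817′; 116 + 44.22817/60 = 116.737136
  W ⇒ negate
Point 4:
  Latitude: 59 + 31.595/60 = 59.526583
  N ⇒ keep positive
  Longitude: 26.42′ = 0.440333°; total 67.440333
  W ⇒ negate
Point 5:
  φ: split at 2 digits → 61° and 49.653′; 61 + 49.653/60 = 61.827550
  S → negative
  λ: split at 3 digits → 015° and 48.1849′; 15 + 48.1849/60 = 15.803082
  W ⇒ negate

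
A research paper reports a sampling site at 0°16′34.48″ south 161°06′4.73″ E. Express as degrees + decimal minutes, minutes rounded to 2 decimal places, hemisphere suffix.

0° 16.57′ S, 161° 6.08′ E

Latitude: seconds/60 = 0.57467; minutes = 16 + 0.57467 = 16.5747
λ: 6 + 4.73/60 = 6.0788′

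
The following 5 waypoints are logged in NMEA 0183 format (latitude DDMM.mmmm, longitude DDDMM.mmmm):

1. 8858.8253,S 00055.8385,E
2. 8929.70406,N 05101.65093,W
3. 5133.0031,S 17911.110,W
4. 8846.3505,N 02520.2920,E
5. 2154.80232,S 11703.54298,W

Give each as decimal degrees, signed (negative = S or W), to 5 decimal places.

1. -88.98042, 0.93064
2. 89.49507, -51.02752
3. -51.55005, -179.18517
4. 88.77251, 25.33820
5. -21.91337, -117.05905

Point 1:
  Lat: split at 2 digits → 88° and 58.8253′; 88 + 58.8253/60 = 88.980422
  hemisphere S, so the sign is −
  Lon: degrees = first 3 digits = 0, minutes = 55.8385; 0 + 55.8385/60 = 0.930642
  E ⇒ keep positive
Point 2:
  φ: split at 2 digits → 89° and 29.70406′; 89 + 29.70406/60 = 89.495068
  N → positive
  Lon: degrees = first 3 digits = 51, minutes = 1.65093; 51 + 1.65093/60 = 51.027516
  hemisphere W, so the sign is −
Point 3:
  Latitude: split at 2 digits → 51° and 33.0031′; 51 + 33.0031/60 = 51.550052
  hemisphere S, so the sign is −
  λ: split at 3 digits → 179° and 11.11′; 179 + 11.11/60 = 179.185167
  W → negative
Point 4:
  φ: degrees = first 2 digits = 88, minutes = 46.3505; 88 + 46.3505/60 = 88.772508
  N → positive
  Longitude: degrees = first 3 digits = 25, minutes = 20.292; 25 + 20.292/60 = 25.338200
  E ⇒ keep positive
Point 5:
  Lat: degrees = first 2 digits = 21, minutes = 54.80232; 21 + 54.80232/60 = 21.913372
  S ⇒ negate
  λ: degrees = first 3 digits = 117, minutes = 3.54298; 117 + 3.54298/60 = 117.059050
  W → negative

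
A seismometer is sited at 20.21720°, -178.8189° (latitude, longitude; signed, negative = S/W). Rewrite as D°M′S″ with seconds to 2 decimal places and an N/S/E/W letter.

Latitude: 0.217200° → 13.03200′; 0.03200 × 60 = 1.9200″
Longitude is negative → W; |value| = 178.818900
Longitude: 0.818900° → 49.13400′; 0.13400 × 60 = 8.0400″

20°13′1.92″ N, 178°49′8.04″ W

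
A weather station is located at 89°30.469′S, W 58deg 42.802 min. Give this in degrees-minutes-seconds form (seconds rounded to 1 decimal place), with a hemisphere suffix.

φ: 30.46900′ → 30′ and 0.46900 × 60 = 28.140″
Lon: 42.80200′ → 42′ and 0.80200 × 60 = 48.120″

89°30′28.1″ S, 58°42′48.1″ W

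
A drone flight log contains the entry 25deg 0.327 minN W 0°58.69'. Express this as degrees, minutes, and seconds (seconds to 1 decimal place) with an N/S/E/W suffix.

25°00′19.6″ N, 0°58′41.4″ W

Lat: fractional minutes 0.32700 × 60 = 19.620″
Longitude: fractional minutes 0.69000 × 60 = 41.400″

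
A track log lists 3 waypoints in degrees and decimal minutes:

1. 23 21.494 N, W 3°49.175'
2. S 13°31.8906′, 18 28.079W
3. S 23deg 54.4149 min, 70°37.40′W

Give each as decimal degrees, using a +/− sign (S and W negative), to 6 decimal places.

Point 1:
  φ: 23 + 21.494/60 = 23.3582333
  N ⇒ keep positive
  Longitude: 3 + 49.175/60 = 3.8195833
  W → negative
Point 2:
  φ: 31.8906′ = 0.531510°; total 13.5315100
  hemisphere S, so the sign is −
  λ: 28.079′ = 0.467983°; total 18.4679833
  W ⇒ negate
Point 3:
  Lat: 23 + 54.4149/60 = 23.9069150
  hemisphere S, so the sign is −
  λ: 70 + 37.4/60 = 70.6233333
  W → negative

1. 23.358233, -3.819583
2. -13.531510, -18.467983
3. -23.906915, -70.623333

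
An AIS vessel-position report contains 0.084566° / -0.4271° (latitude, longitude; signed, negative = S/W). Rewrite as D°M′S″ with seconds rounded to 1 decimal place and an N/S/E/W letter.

0°05′4.4″ N, 0°25′37.6″ W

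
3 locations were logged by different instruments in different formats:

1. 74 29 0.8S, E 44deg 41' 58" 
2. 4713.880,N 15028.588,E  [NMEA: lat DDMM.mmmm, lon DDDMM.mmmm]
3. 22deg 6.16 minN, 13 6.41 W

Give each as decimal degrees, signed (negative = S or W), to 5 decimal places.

Point 1:
  Latitude: 74 + 29/60 + 0.8/3600 = 74.483556
  S → negative
  Longitude: 41′ + 58″ = 41.96667′; 44 + 41.96667/60 = 44.699444
  E → positive
Point 2:
  Latitude: split at 2 digits → 47° and 13.88′; 47 + 13.88/60 = 47.231333
  N ⇒ keep positive
  Longitude: split at 3 digits → 150° and 28.588′; 150 + 28.588/60 = 150.476467
  E ⇒ keep positive
Point 3:
  Lat: 6.16′ = 0.102667°; total 22.102667
  N ⇒ keep positive
  Lon: 13 + 6.41/60 = 13.106833
  W → negative

1. -74.48356, 44.69944
2. 47.23133, 150.47647
3. 22.10267, -13.10683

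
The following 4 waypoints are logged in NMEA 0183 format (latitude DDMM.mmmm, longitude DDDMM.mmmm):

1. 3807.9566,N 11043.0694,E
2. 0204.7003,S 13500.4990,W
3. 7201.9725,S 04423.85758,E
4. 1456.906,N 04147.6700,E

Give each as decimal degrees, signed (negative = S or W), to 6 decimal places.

Point 1:
  Lat: degrees = first 2 digits = 38, minutes = 7.9566; 38 + 7.9566/60 = 38.1326100
  N ⇒ keep positive
  Longitude: split at 3 digits → 110° and 43.0694′; 110 + 43.0694/60 = 110.7178233
  E → positive
Point 2:
  Lat: split at 2 digits → 02° and 4.7003′; 2 + 4.7003/60 = 2.0783383
  S → negative
  λ: split at 3 digits → 135° and 0.499′; 135 + 0.499/60 = 135.0083167
  W ⇒ negate
Point 3:
  Latitude: degrees = first 2 digits = 72, minutes = 1.9725; 72 + 1.9725/60 = 72.0328750
  S ⇒ negate
  Longitude: split at 3 digits → 044° and 23.85758′; 44 + 23.85758/60 = 44.3976263
  E → positive
Point 4:
  Latitude: degrees = first 2 digits = 14, minutes = 56.906; 14 + 56.906/60 = 14.9484333
  N ⇒ keep positive
  Lon: degrees = first 3 digits = 41, minutes = 47.67; 41 + 47.67/60 = 41.7945000
  E ⇒ keep positive

1. 38.132610, 110.717823
2. -2.078338, -135.008317
3. -72.032875, 44.397626
4. 14.948433, 41.794500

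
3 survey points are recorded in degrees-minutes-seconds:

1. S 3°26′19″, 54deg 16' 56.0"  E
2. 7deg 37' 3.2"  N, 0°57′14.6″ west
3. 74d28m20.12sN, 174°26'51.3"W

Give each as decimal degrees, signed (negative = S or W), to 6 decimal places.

1. -3.438611, 54.282222
2. 7.617556, -0.954056
3. 74.472256, -174.447583

Point 1:
  Latitude: 3° + 26/60 + 19/3600 = 3 + 0.433333 + 0.005278 = 3.4386111
  hemisphere S, so the sign is −
  Longitude: 54 + 16/60 + 56/3600 = 54.2822222
  E ⇒ keep positive
Point 2:
  Lat: 37′ + 3.2″ = 37.05333′; 7 + 37.05333/60 = 7.6175556
  N → positive
  λ: 0° + 57/60 + 14.6/3600 = 0 + 0.950000 + 0.004056 = 0.9540556
  W → negative
Point 3:
  φ: 74 + 28/60 + 20.12/3600 = 74.4722556
  N ⇒ keep positive
  Lon: 174 + 26/60 + 51.3/3600 = 174.4475833
  W ⇒ negate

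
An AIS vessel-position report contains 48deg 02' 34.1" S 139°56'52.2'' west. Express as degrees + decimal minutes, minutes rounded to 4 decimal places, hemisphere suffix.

48° 2.5683′ S, 139° 56.8700′ W

Lat: seconds/60 = 0.56833; minutes = 2 + 0.56833 = 2.568333
Lon: 56 + 52.2/60 = 56.870000′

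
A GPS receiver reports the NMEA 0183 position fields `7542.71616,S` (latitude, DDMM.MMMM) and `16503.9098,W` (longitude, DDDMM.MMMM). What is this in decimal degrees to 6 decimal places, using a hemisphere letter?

75.711936° S, 165.065163° W

Lat: split at 2 digits → 75° and 42.71616′; 75 + 42.71616/60 = 75.7119360
Longitude: degrees = first 3 digits = 165, minutes = 3.9098; 165 + 3.9098/60 = 165.0651633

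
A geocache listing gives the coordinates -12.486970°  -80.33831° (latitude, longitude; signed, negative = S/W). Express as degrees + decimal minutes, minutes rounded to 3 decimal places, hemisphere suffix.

12° 29.218′ S, 80° 20.299′ W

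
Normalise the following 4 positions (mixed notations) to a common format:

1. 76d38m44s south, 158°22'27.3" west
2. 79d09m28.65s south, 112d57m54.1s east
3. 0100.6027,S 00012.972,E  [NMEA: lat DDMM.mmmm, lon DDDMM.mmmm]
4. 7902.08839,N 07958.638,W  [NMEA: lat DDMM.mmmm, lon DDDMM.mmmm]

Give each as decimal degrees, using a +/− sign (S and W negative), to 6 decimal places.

Point 1:
  φ: 38′ + 44″ = 38.73333′; 76 + 38.73333/60 = 76.6455556
  S ⇒ negate
  Lon: 22′ + 27.3″ = 22.45500′; 158 + 22.45500/60 = 158.3742500
  W ⇒ negate
Point 2:
  Lat: 79° + 9/60 + 28.65/3600 = 79 + 0.150000 + 0.007958 = 79.1579583
  S ⇒ negate
  Lon: 112° + 57/60 + 54.1/3600 = 112 + 0.950000 + 0.015028 = 112.9650278
  E → positive
Point 3:
  Latitude: degrees = first 2 digits = 1, minutes = 0.6027; 1 + 0.6027/60 = 1.0100450
  S → negative
  Lon: split at 3 digits → 000° and 12.972′; 0 + 12.972/60 = 0.2162000
  E ⇒ keep positive
Point 4:
  Latitude: split at 2 digits → 79° and 2.08839′; 79 + 2.08839/60 = 79.0348065
  N ⇒ keep positive
  Lon: split at 3 digits → 079° and 58.638′; 79 + 58.638/60 = 79.9773000
  W ⇒ negate

1. -76.645556, -158.374250
2. -79.157958, 112.965028
3. -1.010045, 0.216200
4. 79.034807, -79.977300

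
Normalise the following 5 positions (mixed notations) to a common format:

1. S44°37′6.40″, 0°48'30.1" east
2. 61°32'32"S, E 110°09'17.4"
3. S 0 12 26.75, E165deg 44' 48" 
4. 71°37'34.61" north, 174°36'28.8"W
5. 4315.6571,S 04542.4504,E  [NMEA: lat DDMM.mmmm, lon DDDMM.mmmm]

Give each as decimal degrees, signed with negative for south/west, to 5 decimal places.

Point 1:
  Latitude: 44° + 37/60 + 6.4/3600 = 44 + 0.616667 + 0.001778 = 44.618444
  S ⇒ negate
  Longitude: 0 + 48/60 + 30.1/3600 = 0.808361
  E ⇒ keep positive
Point 2:
  Lat: 32′ + 32″ = 32.53333′; 61 + 32.53333/60 = 61.542222
  hemisphere S, so the sign is −
  Longitude: 9′ + 17.4″ = 9.29000′; 110 + 9.29000/60 = 110.154833
  E ⇒ keep positive
Point 3:
  Latitude: 0° + 12/60 + 26.75/3600 = 0 + 0.200000 + 0.007431 = 0.207431
  hemisphere S, so the sign is −
  λ: 165° + 44/60 + 48/3600 = 165 + 0.733333 + 0.013333 = 165.746667
  E ⇒ keep positive
Point 4:
  Latitude: 71° + 37/60 + 34.61/3600 = 71 + 0.616667 + 0.009614 = 71.626281
  N → positive
  λ: 174° + 36/60 + 28.8/3600 = 174 + 0.600000 + 0.008000 = 174.608000
  hemisphere W, so the sign is −
Point 5:
  φ: split at 2 digits → 43° and 15.6571′; 43 + 15.6571/60 = 43.260952
  S ⇒ negate
  λ: degrees = first 3 digits = 45, minutes = 42.4504; 45 + 42.4504/60 = 45.707507
  E → positive

1. -44.61844, 0.80836
2. -61.54222, 110.15483
3. -0.20743, 165.74667
4. 71.62628, -174.60800
5. -43.26095, 45.70751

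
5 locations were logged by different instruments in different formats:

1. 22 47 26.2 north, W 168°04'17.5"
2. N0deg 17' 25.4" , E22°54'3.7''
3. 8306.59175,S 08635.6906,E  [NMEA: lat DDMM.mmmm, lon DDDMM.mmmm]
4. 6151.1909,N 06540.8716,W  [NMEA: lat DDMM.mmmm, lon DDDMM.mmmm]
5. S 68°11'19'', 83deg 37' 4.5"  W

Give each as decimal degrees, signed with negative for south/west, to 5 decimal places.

Point 1:
  Lat: 22 + 47/60 + 26.2/3600 = 22.790611
  N ⇒ keep positive
  λ: 4′ + 17.5″ = 4.29167′; 168 + 4.29167/60 = 168.071528
  W → negative
Point 2:
  Lat: 0 + 17/60 + 25.4/3600 = 0.290389
  N → positive
  Longitude: 22° + 54/60 + 3.7/3600 = 22 + 0.900000 + 0.001028 = 22.901028
  E ⇒ keep positive
Point 3:
  Latitude: split at 2 digits → 83° and 6.59175′; 83 + 6.59175/60 = 83.109863
  hemisphere S, so the sign is −
  λ: degrees = first 3 digits = 86, minutes = 35.6906; 86 + 35.6906/60 = 86.594843
  E ⇒ keep positive
Point 4:
  Latitude: degrees = first 2 digits = 61, minutes = 51.1909; 61 + 51.1909/60 = 61.853182
  N → positive
  Lon: split at 3 digits → 065° and 40.8716′; 65 + 40.8716/60 = 65.681193
  hemisphere W, so the sign is −
Point 5:
  φ: 68° + 11/60 + 19/3600 = 68 + 0.183333 + 0.005278 = 68.188611
  hemisphere S, so the sign is −
  λ: 37′ + 4.5″ = 37.07500′; 83 + 37.07500/60 = 83.617917
  W ⇒ negate

1. 22.79061, -168.07153
2. 0.29039, 22.90103
3. -83.10986, 86.59484
4. 61.85318, -65.68119
5. -68.18861, -83.61792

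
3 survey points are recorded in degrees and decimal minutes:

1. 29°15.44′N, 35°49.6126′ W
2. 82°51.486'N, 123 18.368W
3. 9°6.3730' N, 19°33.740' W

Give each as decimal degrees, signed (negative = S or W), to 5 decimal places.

Point 1:
  φ: 29 + 15.44/60 = 29.257333
  N → positive
  Longitude: 49.6126′ = 0.826877°; total 35.826877
  W ⇒ negate
Point 2:
  Lat: 51.486′ = 0.858100°; total 82.858100
  N → positive
  Longitude: 18.368′ = 0.306133°; total 123.306133
  hemisphere W, so the sign is −
Point 3:
  Lat: 9 + 6.373/60 = 9.106217
  N → positive
  λ: 19 + 33.74/60 = 19.562333
  W ⇒ negate

1. 29.25733, -35.82688
2. 82.85810, -123.30613
3. 9.10622, -19.56233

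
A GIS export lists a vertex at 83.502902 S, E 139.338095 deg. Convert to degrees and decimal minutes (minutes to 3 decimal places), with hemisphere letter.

Latitude: minutes = (83.502902 − 83) × 60 = 30.17412
λ: minutes = (139.338095 − 139) × 60 = 20.28570

83° 30.174′ S, 139° 20.286′ E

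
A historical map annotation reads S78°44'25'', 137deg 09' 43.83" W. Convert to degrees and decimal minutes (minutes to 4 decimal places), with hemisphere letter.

78° 44.4167′ S, 137° 9.7305′ W

Lat: 44 + 25/60 = 44.416667′
Lon: 9 + 43.83/60 = 9.730500′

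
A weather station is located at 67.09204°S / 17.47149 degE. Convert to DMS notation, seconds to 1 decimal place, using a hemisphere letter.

Latitude: 0.092040 × 60 = 5.52240′ → 5′, remainder × 60 = 31.344″
λ: 0.471490° → 28.28940′; 0.28940 × 60 = 17.364″

67°05′31.3″ S, 17°28′17.4″ E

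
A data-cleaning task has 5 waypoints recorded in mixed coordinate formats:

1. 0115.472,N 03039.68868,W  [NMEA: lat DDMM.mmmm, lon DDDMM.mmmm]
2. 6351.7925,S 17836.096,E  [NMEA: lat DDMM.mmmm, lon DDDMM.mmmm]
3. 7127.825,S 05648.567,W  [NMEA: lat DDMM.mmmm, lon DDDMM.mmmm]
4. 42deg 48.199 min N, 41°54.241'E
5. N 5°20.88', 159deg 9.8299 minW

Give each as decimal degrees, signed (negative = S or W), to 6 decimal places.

1. 1.257867, -30.661478
2. -63.863208, 178.601600
3. -71.463750, -56.809450
4. 42.803317, 41.904017
5. 5.348000, -159.163832

Point 1:
  Latitude: degrees = first 2 digits = 1, minutes = 15.472; 1 + 15.472/60 = 1.2578667
  N ⇒ keep positive
  Longitude: degrees = first 3 digits = 30, minutes = 39.68868; 30 + 39.68868/60 = 30.6614780
  W ⇒ negate
Point 2:
  φ: degrees = first 2 digits = 63, minutes = 51.7925; 63 + 51.7925/60 = 63.8632083
  S → negative
  λ: degrees = first 3 digits = 178, minutes = 36.096; 178 + 36.096/60 = 178.6016000
  E ⇒ keep positive
Point 3:
  Lat: degrees = first 2 digits = 71, minutes = 27.825; 71 + 27.825/60 = 71.4637500
  hemisphere S, so the sign is −
  Longitude: split at 3 digits → 056° and 48.567′; 56 + 48.567/60 = 56.8094500
  W → negative
Point 4:
  φ: 48.199′ = 0.803317°; total 42.8033167
  N → positive
  λ: 54.241′ = 0.904017°; total 41.9040167
  E ⇒ keep positive
Point 5:
  Latitude: 5 + 20.88/60 = 5.3480000
  N ⇒ keep positive
  λ: 159 + 9.8299/60 = 159.1638317
  W → negative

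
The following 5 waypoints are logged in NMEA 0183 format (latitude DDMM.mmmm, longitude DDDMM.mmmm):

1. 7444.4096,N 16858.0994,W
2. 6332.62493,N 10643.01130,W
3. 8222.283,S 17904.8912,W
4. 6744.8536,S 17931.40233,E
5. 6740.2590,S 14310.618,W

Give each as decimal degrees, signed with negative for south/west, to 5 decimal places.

1. 74.74016, -168.96832
2. 63.54375, -106.71686
3. -82.37138, -179.08152
4. -67.74756, 179.52337
5. -67.67098, -143.17697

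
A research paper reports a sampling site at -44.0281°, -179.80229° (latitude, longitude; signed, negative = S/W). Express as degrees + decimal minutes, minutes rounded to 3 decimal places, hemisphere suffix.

Latitude is negative → S; |value| = 44.028100
Lat: minutes = (44.028100 − 44) × 60 = 1.68600
Longitude is negative → W; |value| = 179.802290
Longitude: 179° + 0.802290 × 60 = 179° 48.13740′

44° 1.686′ S, 179° 48.137′ W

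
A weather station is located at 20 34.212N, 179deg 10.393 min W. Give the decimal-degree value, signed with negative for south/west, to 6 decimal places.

Latitude: 34.212′ = 0.570200°; total 20.5702000
N ⇒ keep positive
Lon: 179 + 10.393/60 = 179.1732167
hemisphere W, so the sign is −

20.570200, -179.173217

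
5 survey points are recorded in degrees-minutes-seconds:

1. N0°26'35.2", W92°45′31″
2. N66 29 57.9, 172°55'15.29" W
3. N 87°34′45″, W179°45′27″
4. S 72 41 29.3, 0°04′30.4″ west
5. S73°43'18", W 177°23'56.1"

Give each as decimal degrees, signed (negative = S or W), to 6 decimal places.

1. 0.443111, -92.758611
2. 66.499417, -172.920914
3. 87.579167, -179.757500
4. -72.691472, -0.075111
5. -73.721667, -177.398917

Point 1:
  Lat: 0 + 26/60 + 35.2/3600 = 0.4431111
  N → positive
  Longitude: 92 + 45/60 + 31/3600 = 92.7586111
  W → negative
Point 2:
  Lat: 66 + 29/60 + 57.9/3600 = 66.4994167
  N ⇒ keep positive
  Longitude: 172 + 55/60 + 15.29/3600 = 172.9209139
  W → negative
Point 3:
  φ: 87° + 34/60 + 45/3600 = 87 + 0.566667 + 0.012500 = 87.5791667
  N ⇒ keep positive
  λ: 45′ + 27″ = 45.45000′; 179 + 45.45000/60 = 179.7575000
  W ⇒ negate
Point 4:
  Latitude: 41′ + 29.3″ = 41.48833′; 72 + 41.48833/60 = 72.6914722
  S → negative
  λ: 0 + 4/60 + 30.4/3600 = 0.0751111
  W → negative
Point 5:
  Lat: 43′ + 18″ = 43.30000′; 73 + 43.30000/60 = 73.7216667
  S → negative
  Longitude: 23′ + 56.1″ = 23.93500′; 177 + 23.93500/60 = 177.3989167
  hemisphere W, so the sign is −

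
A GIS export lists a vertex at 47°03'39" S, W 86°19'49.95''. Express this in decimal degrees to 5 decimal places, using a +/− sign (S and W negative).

-47.06083, -86.33054

φ: 3′ + 39″ = 3.65000′; 47 + 3.65000/60 = 47.060833
S → negative
Longitude: 86° + 19/60 + 49.95/3600 = 86 + 0.316667 + 0.013875 = 86.330542
W ⇒ negate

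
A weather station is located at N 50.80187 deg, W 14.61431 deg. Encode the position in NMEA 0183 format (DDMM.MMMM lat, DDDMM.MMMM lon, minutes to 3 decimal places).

5048.112,N / 01436.859,W

φ: 50° + 0.801870 × 60 = 50° 48.11220′
λ: 14° + 0.614310 × 60 = 14° 36.85860′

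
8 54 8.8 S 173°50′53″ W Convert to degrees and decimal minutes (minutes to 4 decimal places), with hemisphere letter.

8° 54.1467′ S, 173° 50.8833′ W

Latitude: 54 + 8.8/60 = 54.146667′
λ: 50 + 53/60 = 50.883333′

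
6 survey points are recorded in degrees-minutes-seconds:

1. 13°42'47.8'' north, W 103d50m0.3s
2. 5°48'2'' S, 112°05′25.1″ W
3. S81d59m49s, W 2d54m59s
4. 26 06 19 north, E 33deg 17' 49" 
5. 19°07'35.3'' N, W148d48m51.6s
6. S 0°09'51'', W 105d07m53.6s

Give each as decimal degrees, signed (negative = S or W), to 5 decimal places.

Point 1:
  Latitude: 13° + 42/60 + 47.8/3600 = 13 + 0.700000 + 0.013278 = 13.713278
  N → positive
  Longitude: 103° + 50/60 + 0.3/3600 = 103 + 0.833333 + 0.000083 = 103.833417
  W ⇒ negate
Point 2:
  φ: 5 + 48/60 + 2/3600 = 5.800556
  S ⇒ negate
  λ: 112 + 5/60 + 25.1/3600 = 112.090306
  W → negative
Point 3:
  φ: 81 + 59/60 + 49/3600 = 81.996944
  hemisphere S, so the sign is −
  Longitude: 2 + 54/60 + 59/3600 = 2.916389
  W → negative
Point 4:
  Lat: 26 + 6/60 + 19/3600 = 26.105278
  N ⇒ keep positive
  Lon: 33° + 17/60 + 49/3600 = 33 + 0.283333 + 0.013611 = 33.296944
  E → positive
Point 5:
  φ: 19° + 7/60 + 35.3/3600 = 19 + 0.116667 + 0.009806 = 19.126472
  N → positive
  Lon: 148° + 48/60 + 51.6/3600 = 148 + 0.800000 + 0.014333 = 148.814333
  hemisphere W, so the sign is −
Point 6:
  Lat: 0 + 9/60 + 51/3600 = 0.164167
  hemisphere S, so the sign is −
  Longitude: 7′ + 53.6″ = 7.89333′; 105 + 7.89333/60 = 105.131556
  hemisphere W, so the sign is −

1. 13.71328, -103.83342
2. -5.80056, -112.09031
3. -81.99694, -2.91639
4. 26.10528, 33.29694
5. 19.12647, -148.81433
6. -0.16417, -105.13156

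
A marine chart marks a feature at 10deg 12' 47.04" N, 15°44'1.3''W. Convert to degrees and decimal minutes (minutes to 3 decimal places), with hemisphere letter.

10° 12.784′ N, 15° 44.022′ W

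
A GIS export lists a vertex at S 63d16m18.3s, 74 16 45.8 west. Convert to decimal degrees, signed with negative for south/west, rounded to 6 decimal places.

-63.271750, -74.279389

Latitude: 63° + 16/60 + 18.3/3600 = 63 + 0.266667 + 0.005083 = 63.2717500
S → negative
λ: 16′ + 45.8″ = 16.76333′; 74 + 16.76333/60 = 74.2793889
W ⇒ negate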